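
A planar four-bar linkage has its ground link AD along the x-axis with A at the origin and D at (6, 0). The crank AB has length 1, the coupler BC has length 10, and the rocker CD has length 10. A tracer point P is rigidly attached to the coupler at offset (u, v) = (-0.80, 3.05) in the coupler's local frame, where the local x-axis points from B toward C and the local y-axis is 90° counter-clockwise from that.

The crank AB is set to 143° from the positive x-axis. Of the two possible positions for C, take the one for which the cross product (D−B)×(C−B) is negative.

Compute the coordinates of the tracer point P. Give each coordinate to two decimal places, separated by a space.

1.94 2.16

A=(0,0), D=(6.00,0)
B = A + 1.00·(cos143°, sin143°) = (-0.7986, 0.6018)
|BD| = 6.8252
circle(B,10.00) ∩ circle(D,10.00): a=3.4126, h=9.3997
  candidates: C₊=(3.4295,9.6640) cross=64.155; C₋=(1.7719,-9.0622) cross=-64.155
  mode - wants cross < 0 → take C=(1.7719,-9.0622) (cross=-64.155)
ex = (C−B)/|BC| = (0.2570,-0.9664); ey = (0.9664,0.2570)
P = B + -0.80·ex + 3.05·ey = (1.9432,2.1589)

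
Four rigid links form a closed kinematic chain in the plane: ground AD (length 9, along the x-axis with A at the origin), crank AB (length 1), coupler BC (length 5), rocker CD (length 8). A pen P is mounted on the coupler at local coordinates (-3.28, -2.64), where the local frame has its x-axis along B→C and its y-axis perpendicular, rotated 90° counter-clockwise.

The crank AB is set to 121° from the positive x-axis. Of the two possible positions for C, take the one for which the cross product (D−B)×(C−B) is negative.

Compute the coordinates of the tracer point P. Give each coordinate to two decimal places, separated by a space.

A=(0,0), D=(9.00,0)
B = A + 1.00·(cos121°, sin121°) = (-0.5150, 0.8572)
|BD| = 9.5536
circle(B,5.00) ∩ circle(D,8.00): a=2.7357, h=4.1852
  candidates: C₊=(2.5851,4.7801) cross=39.984; C₋=(1.8341,-3.5566) cross=-39.984
  mode - wants cross < 0 → take C=(1.8341,-3.5566) (cross=-39.984)
ex = (C−B)/|BC| = (0.4698,-0.8828); ey = (0.8828,0.4698)
P = B + -3.28·ex + -2.64·ey = (-4.3865,2.5123)

-4.39 2.51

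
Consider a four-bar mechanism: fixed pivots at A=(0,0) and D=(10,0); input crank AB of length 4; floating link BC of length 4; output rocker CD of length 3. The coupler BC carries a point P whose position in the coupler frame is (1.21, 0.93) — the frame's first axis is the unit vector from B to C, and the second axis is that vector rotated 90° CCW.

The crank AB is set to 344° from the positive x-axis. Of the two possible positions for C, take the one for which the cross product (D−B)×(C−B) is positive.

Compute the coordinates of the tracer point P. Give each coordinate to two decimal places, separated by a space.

A=(0,0), D=(10.00,0)
B = A + 4.00·(cos344°, sin344°) = (3.8450, -1.1025)
|BD| = 6.2529
circle(B,4.00) ∩ circle(D,3.00): a=3.6862, h=1.5530
  candidates: C₊=(7.1997,1.0761) cross=9.711; C₋=(7.7473,-1.9813) cross=-9.711
  mode + wants cross > 0 → take C=(7.1997,1.0761) (cross=9.711)
ex = (C−B)/|BC| = (0.8387,0.5447); ey = (-0.5447,0.8387)
P = B + 1.21·ex + 0.93·ey = (4.3533,0.3364)

4.35 0.34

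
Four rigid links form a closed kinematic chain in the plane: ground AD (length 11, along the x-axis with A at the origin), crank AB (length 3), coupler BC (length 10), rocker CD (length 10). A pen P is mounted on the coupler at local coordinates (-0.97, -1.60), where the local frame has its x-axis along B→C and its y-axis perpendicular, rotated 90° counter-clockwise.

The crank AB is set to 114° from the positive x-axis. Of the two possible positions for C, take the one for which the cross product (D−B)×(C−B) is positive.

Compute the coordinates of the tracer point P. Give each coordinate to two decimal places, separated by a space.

-0.98 0.88

A=(0,0), D=(11.00,0)
B = A + 3.00·(cos114°, sin114°) = (-1.2202, 2.7406)
|BD| = 12.5238
circle(B,10.00) ∩ circle(D,10.00): a=6.2619, h=7.7967
  candidates: C₊=(6.5961,8.9781) cross=97.644; C₋=(3.1837,-6.2374) cross=-97.644
  mode + wants cross > 0 → take C=(6.5961,8.9781) (cross=97.644)
ex = (C−B)/|BC| = (0.7816,0.6237); ey = (-0.6237,0.7816)
P = B + -0.97·ex + -1.60·ey = (-0.9804,0.8850)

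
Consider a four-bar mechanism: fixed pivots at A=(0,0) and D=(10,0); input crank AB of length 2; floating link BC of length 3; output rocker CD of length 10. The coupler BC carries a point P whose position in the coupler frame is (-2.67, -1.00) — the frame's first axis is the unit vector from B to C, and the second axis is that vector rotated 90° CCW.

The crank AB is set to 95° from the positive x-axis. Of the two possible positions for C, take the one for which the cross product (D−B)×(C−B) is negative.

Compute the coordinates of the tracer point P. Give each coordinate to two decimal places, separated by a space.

-1.37 4.58

A=(0,0), D=(10.00,0)
B = A + 2.00·(cos95°, sin95°) = (-0.1743, 1.9924)
|BD| = 10.3676
circle(B,3.00) ∩ circle(D,10.00): a=0.7951, h=2.8927
  candidates: C₊=(1.1619,4.6784) cross=29.990; C₋=(0.0500,-0.9992) cross=-29.990
  mode - wants cross < 0 → take C=(0.0500,-0.9992) (cross=-29.990)
ex = (C−B)/|BC| = (0.0748,-0.9972); ey = (0.9972,0.0748)
P = B + -2.67·ex + -1.00·ey = (-1.3712,4.5801)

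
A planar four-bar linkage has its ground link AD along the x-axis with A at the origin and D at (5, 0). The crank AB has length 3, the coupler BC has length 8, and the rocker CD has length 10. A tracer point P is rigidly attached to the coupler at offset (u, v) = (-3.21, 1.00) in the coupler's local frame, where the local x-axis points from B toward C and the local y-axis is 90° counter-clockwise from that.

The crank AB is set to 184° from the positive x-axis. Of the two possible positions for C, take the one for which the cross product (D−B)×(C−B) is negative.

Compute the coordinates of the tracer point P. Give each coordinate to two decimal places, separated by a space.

-2.81 3.15

A=(0,0), D=(5.00,0)
B = A + 3.00·(cos184°, sin184°) = (-2.9927, -0.2093)
|BD| = 7.9954
circle(B,8.00) ∩ circle(D,10.00): a=1.7464, h=7.8070
  candidates: C₊=(-1.4512,7.6408) cross=62.421; C₋=(-1.0425,-7.9679) cross=-62.421
  mode - wants cross < 0 → take C=(-1.0425,-7.9679) (cross=-62.421)
ex = (C−B)/|BC| = (0.2438,-0.9698); ey = (0.9698,0.2438)
P = B + -3.21·ex + 1.00·ey = (-2.8054,3.1477)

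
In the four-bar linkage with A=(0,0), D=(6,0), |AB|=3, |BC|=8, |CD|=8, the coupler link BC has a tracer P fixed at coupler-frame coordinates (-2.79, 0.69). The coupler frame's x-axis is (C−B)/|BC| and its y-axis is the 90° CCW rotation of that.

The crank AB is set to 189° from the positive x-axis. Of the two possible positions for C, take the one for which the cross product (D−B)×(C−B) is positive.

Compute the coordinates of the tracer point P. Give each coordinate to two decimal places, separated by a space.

A=(0,0), D=(6.00,0)
B = A + 3.00·(cos189°, sin189°) = (-2.9631, -0.4693)
|BD| = 8.9753
circle(B,8.00) ∩ circle(D,8.00): a=4.4877, h=6.6227
  candidates: C₊=(1.1722,6.3790) cross=59.441; C₋=(1.8648,-6.8483) cross=-59.441
  mode + wants cross > 0 → take C=(1.1722,6.3790) (cross=59.441)
ex = (C−B)/|BC| = (0.5169,0.8560); ey = (-0.8560,0.5169)
P = B + -2.79·ex + 0.69·ey = (-4.9959,-2.5010)

-5.00 -2.50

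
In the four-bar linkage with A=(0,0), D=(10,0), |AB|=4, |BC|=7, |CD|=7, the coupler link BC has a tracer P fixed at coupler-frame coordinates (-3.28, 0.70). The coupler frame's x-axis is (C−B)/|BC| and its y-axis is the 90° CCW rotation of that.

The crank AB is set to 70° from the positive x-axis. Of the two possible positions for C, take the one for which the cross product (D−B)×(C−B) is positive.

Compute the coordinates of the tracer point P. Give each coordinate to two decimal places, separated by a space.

A=(0,0), D=(10.00,0)
B = A + 4.00·(cos70°, sin70°) = (1.3681, 3.7588)
|BD| = 9.4148
circle(B,7.00) ∩ circle(D,7.00): a=4.7074, h=5.1808
  candidates: C₊=(7.7524,6.6294) cross=48.776; C₋=(3.6157,-2.8706) cross=-48.776
  mode + wants cross > 0 → take C=(7.7524,6.6294) (cross=48.776)
ex = (C−B)/|BC| = (0.9120,0.4101); ey = (-0.4101,0.9120)
P = B + -3.28·ex + 0.70·ey = (-1.9105,3.0521)

-1.91 3.05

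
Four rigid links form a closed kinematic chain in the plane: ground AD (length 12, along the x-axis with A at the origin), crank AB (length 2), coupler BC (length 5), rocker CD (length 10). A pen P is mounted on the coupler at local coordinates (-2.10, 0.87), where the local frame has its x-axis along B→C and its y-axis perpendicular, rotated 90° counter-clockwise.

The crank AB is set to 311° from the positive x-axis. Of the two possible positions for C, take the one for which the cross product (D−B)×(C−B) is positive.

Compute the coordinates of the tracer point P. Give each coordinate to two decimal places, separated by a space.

-0.06 -3.32

A=(0,0), D=(12.00,0)
B = A + 2.00·(cos311°, sin311°) = (1.3121, -1.5094)
|BD| = 10.7939
circle(B,5.00) ∩ circle(D,10.00): a=1.9228, h=4.6155
  candidates: C₊=(2.5706,3.3296) cross=49.819; C₋=(3.8615,-5.8107) cross=-49.819
  mode + wants cross > 0 → take C=(2.5706,3.3296) (cross=49.819)
ex = (C−B)/|BC| = (0.2517,0.9678); ey = (-0.9678,0.2517)
P = B + -2.10·ex + 0.87·ey = (-0.0584,-3.3228)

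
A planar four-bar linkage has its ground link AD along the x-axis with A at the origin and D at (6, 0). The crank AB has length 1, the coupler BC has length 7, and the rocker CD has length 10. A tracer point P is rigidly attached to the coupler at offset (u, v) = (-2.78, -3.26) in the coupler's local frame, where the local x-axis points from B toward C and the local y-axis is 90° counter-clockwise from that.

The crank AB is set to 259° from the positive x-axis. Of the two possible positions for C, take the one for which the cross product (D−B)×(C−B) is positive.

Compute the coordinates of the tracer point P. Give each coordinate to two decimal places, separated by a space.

A=(0,0), D=(6.00,0)
B = A + 1.00·(cos259°, sin259°) = (-0.1908, -0.9816)
|BD| = 6.2682
circle(B,7.00) ∩ circle(D,10.00): a=-0.9341, h=6.9374
  candidates: C₊=(-2.1998,5.7239) cross=43.485; C₋=(-0.0270,-7.9797) cross=-43.485
  mode + wants cross > 0 → take C=(-2.1998,5.7239) (cross=43.485)
ex = (C−B)/|BC| = (-0.2870,0.9579); ey = (-0.9579,-0.2870)
P = B + -2.78·ex + -3.26·ey = (3.7299,-2.7090)

3.73 -2.71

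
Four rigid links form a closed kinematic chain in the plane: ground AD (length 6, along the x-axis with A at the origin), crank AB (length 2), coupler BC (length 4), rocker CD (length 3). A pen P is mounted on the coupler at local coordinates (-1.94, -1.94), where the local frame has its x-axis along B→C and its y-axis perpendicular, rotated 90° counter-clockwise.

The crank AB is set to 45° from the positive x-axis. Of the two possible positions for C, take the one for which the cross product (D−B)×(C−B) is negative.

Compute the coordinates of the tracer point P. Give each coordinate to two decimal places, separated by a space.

-1.28 1.92

A=(0,0), D=(6.00,0)
B = A + 2.00·(cos45°, sin45°) = (1.4142, 1.4142)
|BD| = 4.7989
circle(B,4.00) ∩ circle(D,3.00): a=3.1288, h=2.4921
  candidates: C₊=(5.1385,2.8736) cross=11.959; C₋=(3.6696,-1.8893) cross=-11.959
  mode - wants cross < 0 → take C=(3.6696,-1.8893) (cross=-11.959)
ex = (C−B)/|BC| = (0.5639,-0.8259); ey = (0.8259,0.5639)
P = B + -1.94·ex + -1.94·ey = (-1.2819,1.9225)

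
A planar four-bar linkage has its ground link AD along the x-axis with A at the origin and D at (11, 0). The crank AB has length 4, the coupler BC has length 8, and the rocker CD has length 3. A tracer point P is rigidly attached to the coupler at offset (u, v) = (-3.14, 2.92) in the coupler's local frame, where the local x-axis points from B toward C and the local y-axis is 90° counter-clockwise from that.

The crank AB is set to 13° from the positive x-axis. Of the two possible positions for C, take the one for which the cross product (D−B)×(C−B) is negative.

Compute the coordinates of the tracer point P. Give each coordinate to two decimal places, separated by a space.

2.58 4.98

A=(0,0), D=(11.00,0)
B = A + 4.00·(cos13°, sin13°) = (3.8975, 0.8998)
|BD| = 7.1593
circle(B,8.00) ∩ circle(D,3.00): a=7.4208, h=2.9886
  candidates: C₊=(11.6351,2.9320) cross=21.396; C₋=(10.8838,-2.9977) cross=-21.396
  mode - wants cross < 0 → take C=(10.8838,-2.9977) (cross=-21.396)
ex = (C−B)/|BC| = (0.8733,-0.4872); ey = (0.4872,0.8733)
P = B + -3.14·ex + 2.92·ey = (2.5779,4.9796)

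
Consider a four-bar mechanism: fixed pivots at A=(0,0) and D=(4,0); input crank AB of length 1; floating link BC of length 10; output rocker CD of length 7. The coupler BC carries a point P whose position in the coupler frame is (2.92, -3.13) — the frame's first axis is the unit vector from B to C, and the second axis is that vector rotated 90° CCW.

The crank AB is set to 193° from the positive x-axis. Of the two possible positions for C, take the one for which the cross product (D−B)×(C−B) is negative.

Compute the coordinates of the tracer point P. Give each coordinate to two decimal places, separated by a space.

-0.59 -4.49

A=(0,0), D=(4.00,0)
B = A + 1.00·(cos193°, sin193°) = (-0.9744, -0.2250)
|BD| = 4.9795
circle(B,10.00) ∩ circle(D,7.00): a=7.6108, h=6.4866
  candidates: C₊=(6.3356,6.5989) cross=32.300; C₋=(6.9217,-6.3611) cross=-32.300
  mode - wants cross < 0 → take C=(6.9217,-6.3611) (cross=-32.300)
ex = (C−B)/|BC| = (0.7896,-0.6136); ey = (0.6136,0.7896)
P = B + 2.92·ex + -3.13·ey = (-0.5893,-4.4882)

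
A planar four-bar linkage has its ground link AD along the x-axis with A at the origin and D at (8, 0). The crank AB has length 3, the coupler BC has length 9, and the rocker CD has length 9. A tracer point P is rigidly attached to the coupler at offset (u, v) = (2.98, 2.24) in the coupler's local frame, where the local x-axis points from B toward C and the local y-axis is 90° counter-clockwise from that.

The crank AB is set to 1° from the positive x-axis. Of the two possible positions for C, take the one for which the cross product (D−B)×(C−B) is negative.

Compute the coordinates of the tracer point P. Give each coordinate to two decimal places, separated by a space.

5.96 -2.22

A=(0,0), D=(8.00,0)
B = A + 3.00·(cos1°, sin1°) = (2.9995, 0.0524)
|BD| = 5.0007
circle(B,9.00) ∩ circle(D,9.00): a=2.5004, h=8.6457
  candidates: C₊=(5.5903,8.6714) cross=43.235; C₋=(5.4093,-8.6191) cross=-43.235
  mode - wants cross < 0 → take C=(5.4093,-8.6191) (cross=-43.235)
ex = (C−B)/|BC| = (0.2677,-0.9635); ey = (0.9635,0.2677)
P = B + 2.98·ex + 2.24·ey = (5.9556,-2.2191)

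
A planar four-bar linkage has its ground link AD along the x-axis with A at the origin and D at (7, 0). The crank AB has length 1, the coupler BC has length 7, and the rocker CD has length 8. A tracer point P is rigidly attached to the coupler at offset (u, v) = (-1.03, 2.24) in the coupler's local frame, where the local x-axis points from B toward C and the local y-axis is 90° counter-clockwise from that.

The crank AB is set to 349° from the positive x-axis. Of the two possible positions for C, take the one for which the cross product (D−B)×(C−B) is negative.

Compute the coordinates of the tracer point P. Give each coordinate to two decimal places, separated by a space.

A=(0,0), D=(7.00,0)
B = A + 1.00·(cos349°, sin349°) = (0.9816, -0.1908)
|BD| = 6.0214
circle(B,7.00) ∩ circle(D,8.00): a=1.7651, h=6.7738
  candidates: C₊=(2.5312,6.6355) cross=40.788; C₋=(2.9605,-6.9053) cross=-40.788
  mode - wants cross < 0 → take C=(2.9605,-6.9053) (cross=-40.788)
ex = (C−B)/|BC| = (0.2827,-0.9592); ey = (0.9592,0.2827)
P = B + -1.03·ex + 2.24·ey = (2.8391,1.4304)

2.84 1.43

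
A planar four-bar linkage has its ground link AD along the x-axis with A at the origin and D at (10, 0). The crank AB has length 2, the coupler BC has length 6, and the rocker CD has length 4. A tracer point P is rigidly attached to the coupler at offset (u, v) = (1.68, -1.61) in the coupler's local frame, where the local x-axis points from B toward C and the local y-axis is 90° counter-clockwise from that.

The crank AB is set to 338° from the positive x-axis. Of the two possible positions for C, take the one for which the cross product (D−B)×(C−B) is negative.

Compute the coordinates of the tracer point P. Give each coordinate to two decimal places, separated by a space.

2.79 -2.88

A=(0,0), D=(10.00,0)
B = A + 2.00·(cos338°, sin338°) = (1.8544, -0.7492)
|BD| = 8.1800
circle(B,6.00) ∩ circle(D,4.00): a=5.3125, h=2.7888
  candidates: C₊=(6.8891,2.5144) cross=22.812; C₋=(7.4000,-3.0397) cross=-22.812
  mode - wants cross < 0 → take C=(7.4000,-3.0397) (cross=-22.812)
ex = (C−B)/|BC| = (0.9243,-0.3817); ey = (0.3817,0.9243)
P = B + 1.68·ex + -1.61·ey = (2.7925,-2.8786)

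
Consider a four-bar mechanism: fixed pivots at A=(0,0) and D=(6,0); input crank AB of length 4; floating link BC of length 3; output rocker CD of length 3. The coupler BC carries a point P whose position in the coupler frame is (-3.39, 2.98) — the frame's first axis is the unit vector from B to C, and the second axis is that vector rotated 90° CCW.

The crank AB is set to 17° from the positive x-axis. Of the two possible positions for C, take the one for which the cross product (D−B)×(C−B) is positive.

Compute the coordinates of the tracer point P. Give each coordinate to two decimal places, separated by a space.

-0.68 1.48

A=(0,0), D=(6.00,0)
B = A + 4.00·(cos17°, sin17°) = (3.8252, 1.1695)
|BD| = 2.4693
circle(B,3.00) ∩ circle(D,3.00): a=1.2346, h=2.7342
  candidates: C₊=(6.2075,2.9928) cross=6.751; C₋=(3.6177,-1.8233) cross=-6.751
  mode + wants cross > 0 → take C=(6.2075,2.9928) (cross=6.751)
ex = (C−B)/|BC| = (0.7941,0.6078); ey = (-0.6078,0.7941)
P = B + -3.39·ex + 2.98·ey = (-0.6780,1.4756)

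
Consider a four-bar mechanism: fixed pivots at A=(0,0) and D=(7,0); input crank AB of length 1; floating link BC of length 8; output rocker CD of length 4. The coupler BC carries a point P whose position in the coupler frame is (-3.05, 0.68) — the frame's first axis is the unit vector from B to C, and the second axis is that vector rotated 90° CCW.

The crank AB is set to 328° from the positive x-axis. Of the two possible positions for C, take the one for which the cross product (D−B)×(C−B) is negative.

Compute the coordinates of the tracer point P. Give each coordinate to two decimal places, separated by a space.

A=(0,0), D=(7.00,0)
B = A + 1.00·(cos328°, sin328°) = (0.8480, -0.5299)
|BD| = 6.1747
circle(B,8.00) ∩ circle(D,4.00): a=6.9742, h=3.9193
  candidates: C₊=(7.4601,3.9734) cross=24.201; C₋=(8.1328,-3.8362) cross=-24.201
  mode - wants cross < 0 → take C=(8.1328,-3.8362) (cross=-24.201)
ex = (C−B)/|BC| = (0.9106,-0.4133); ey = (0.4133,0.9106)
P = B + -3.05·ex + 0.68·ey = (-1.6482,1.3498)

-1.65 1.35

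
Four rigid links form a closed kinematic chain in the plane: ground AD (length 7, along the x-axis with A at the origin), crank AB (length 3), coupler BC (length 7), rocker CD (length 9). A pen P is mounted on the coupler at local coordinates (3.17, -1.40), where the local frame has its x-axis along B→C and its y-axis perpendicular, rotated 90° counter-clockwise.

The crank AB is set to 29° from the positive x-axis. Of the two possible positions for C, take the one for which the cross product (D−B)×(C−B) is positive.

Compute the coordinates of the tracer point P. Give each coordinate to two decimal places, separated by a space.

A=(0,0), D=(7.00,0)
B = A + 3.00·(cos29°, sin29°) = (2.6239, 1.4544)
|BD| = 4.6115
circle(B,7.00) ∩ circle(D,9.00): a=-1.1638, h=6.9026
  candidates: C₊=(3.6964,8.3718) cross=31.831; C₋=(-0.6576,-4.7288) cross=-31.831
  mode + wants cross > 0 → take C=(3.6964,8.3718) (cross=31.831)
ex = (C−B)/|BC| = (0.1532,0.9882); ey = (-0.9882,0.1532)
P = B + 3.17·ex + -1.40·ey = (4.4931,4.3725)

4.49 4.37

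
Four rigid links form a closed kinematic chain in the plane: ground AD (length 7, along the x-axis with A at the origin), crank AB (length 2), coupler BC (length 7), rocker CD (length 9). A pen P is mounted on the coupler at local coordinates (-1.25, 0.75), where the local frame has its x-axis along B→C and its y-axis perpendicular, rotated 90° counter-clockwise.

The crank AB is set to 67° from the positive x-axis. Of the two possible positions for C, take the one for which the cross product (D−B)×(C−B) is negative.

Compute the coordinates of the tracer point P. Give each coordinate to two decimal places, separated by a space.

A=(0,0), D=(7.00,0)
B = A + 2.00·(cos67°, sin67°) = (0.7815, 1.8410)
|BD| = 6.4853
circle(B,7.00) ∩ circle(D,9.00): a=0.7756, h=6.9569
  candidates: C₊=(3.5000,8.2916) cross=45.118; C₋=(-0.4498,-5.0499) cross=-45.118
  mode - wants cross < 0 → take C=(-0.4498,-5.0499) (cross=-45.118)
ex = (C−B)/|BC| = (-0.1759,-0.9844); ey = (0.9844,-0.1759)
P = B + -1.25·ex + 0.75·ey = (1.7396,2.9396)

1.74 2.94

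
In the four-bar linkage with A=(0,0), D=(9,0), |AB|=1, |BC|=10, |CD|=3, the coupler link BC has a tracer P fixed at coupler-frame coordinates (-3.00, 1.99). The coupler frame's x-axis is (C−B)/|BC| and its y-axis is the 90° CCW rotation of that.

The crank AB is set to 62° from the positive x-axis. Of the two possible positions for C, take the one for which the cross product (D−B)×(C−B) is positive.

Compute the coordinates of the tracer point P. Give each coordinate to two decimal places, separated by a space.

A=(0,0), D=(9.00,0)
B = A + 1.00·(cos62°, sin62°) = (0.4695, 0.8829)
|BD| = 8.5761
circle(B,10.00) ∩ circle(D,3.00): a=9.5935, h=2.8222
  candidates: C₊=(10.3025,2.7025) cross=24.204; C₋=(9.7214,-2.9120) cross=-24.204
  mode + wants cross > 0 → take C=(10.3025,2.7025) (cross=24.204)
ex = (C−B)/|BC| = (0.9833,0.1820); ey = (-0.1820,0.9833)
P = B + -3.00·ex + 1.99·ey = (-2.8425,2.2939)

-2.84 2.29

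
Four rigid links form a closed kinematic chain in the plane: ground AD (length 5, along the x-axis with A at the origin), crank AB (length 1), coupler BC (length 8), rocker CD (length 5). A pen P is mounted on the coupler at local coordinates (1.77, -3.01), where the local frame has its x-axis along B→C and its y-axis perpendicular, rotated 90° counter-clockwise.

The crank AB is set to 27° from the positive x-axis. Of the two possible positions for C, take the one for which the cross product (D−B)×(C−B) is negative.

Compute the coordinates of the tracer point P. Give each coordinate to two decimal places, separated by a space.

0.41 -3.01

A=(0,0), D=(5.00,0)
B = A + 1.00·(cos27°, sin27°) = (0.8910, 0.4540)
|BD| = 4.1340
circle(B,8.00) ∩ circle(D,5.00): a=6.7840, h=4.2400
  candidates: C₊=(8.0996,3.9233) cross=17.528; C₋=(7.1683,-4.5054) cross=-17.528
  mode - wants cross < 0 → take C=(7.1683,-4.5054) (cross=-17.528)
ex = (C−B)/|BC| = (0.7847,-0.6199); ey = (0.6199,0.7847)
P = B + 1.77·ex + -3.01·ey = (0.4139,-3.0051)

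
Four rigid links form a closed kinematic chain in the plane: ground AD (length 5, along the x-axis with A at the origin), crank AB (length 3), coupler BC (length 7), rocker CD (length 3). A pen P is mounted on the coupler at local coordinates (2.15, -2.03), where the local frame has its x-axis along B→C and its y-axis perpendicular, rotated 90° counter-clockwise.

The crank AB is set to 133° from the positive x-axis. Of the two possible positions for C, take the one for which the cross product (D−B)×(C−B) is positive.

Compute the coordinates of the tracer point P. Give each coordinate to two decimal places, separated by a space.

0.32 0.42

A=(0,0), D=(5.00,0)
B = A + 3.00·(cos133°, sin133°) = (-2.0460, 2.1941)
|BD| = 7.3797
circle(B,7.00) ∩ circle(D,3.00): a=6.4000, h=2.8355
  candidates: C₊=(4.9076,2.9986) cross=20.925; C₋=(3.2216,-2.4160) cross=-20.925
  mode + wants cross > 0 → take C=(4.9076,2.9986) (cross=20.925)
ex = (C−B)/|BC| = (0.9934,0.1149); ey = (-0.1149,0.9934)
P = B + 2.15·ex + -2.03·ey = (0.3231,0.4246)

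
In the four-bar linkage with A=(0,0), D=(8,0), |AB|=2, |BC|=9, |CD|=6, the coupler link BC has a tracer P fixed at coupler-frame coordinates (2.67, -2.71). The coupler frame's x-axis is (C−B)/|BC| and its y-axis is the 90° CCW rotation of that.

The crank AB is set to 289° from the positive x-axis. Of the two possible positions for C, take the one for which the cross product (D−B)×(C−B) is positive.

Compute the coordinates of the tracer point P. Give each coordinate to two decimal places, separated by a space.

4.39 -1.21

A=(0,0), D=(8.00,0)
B = A + 2.00·(cos289°, sin289°) = (0.6511, -1.8910)
|BD| = 7.5883
circle(B,9.00) ∩ circle(D,6.00): a=6.7592, h=5.9424
  candidates: C₊=(5.7162,5.5484) cross=45.093; C₋=(8.6780,-5.9616) cross=-45.093
  mode + wants cross > 0 → take C=(5.7162,5.5484) (cross=45.093)
ex = (C−B)/|BC| = (0.5628,0.8266); ey = (-0.8266,0.5628)
P = B + 2.67·ex + -2.71·ey = (4.3939,-1.2092)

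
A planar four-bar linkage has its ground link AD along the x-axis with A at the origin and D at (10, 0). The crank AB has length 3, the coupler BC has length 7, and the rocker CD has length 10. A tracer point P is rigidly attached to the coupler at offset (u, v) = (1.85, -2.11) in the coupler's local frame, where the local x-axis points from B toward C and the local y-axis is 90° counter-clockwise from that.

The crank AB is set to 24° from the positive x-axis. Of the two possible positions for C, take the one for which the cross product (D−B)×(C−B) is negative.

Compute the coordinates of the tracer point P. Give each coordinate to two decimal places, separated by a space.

0.40 -0.33

A=(0,0), D=(10.00,0)
B = A + 3.00·(cos24°, sin24°) = (2.7406, 1.2202)
|BD| = 7.3612
circle(B,7.00) ∩ circle(D,10.00): a=0.2165, h=6.9967
  candidates: C₊=(4.1139,8.0842) cross=51.504; C₋=(1.7944,-5.7155) cross=-51.504
  mode - wants cross < 0 → take C=(1.7944,-5.7155) (cross=-51.504)
ex = (C−B)/|BC| = (-0.1352,-0.9908); ey = (0.9908,-0.1352)
P = B + 1.85·ex + -2.11·ey = (0.3999,-0.3276)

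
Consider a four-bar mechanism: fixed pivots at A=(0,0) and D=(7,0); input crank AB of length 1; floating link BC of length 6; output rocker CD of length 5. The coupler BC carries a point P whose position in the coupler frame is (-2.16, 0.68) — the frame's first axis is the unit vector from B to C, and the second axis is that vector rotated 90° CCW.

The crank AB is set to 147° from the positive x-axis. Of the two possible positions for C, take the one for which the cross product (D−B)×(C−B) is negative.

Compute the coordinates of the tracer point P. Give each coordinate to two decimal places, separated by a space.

-1.94 2.52

A=(0,0), D=(7.00,0)
B = A + 1.00·(cos147°, sin147°) = (-0.8387, 0.5446)
|BD| = 7.8576
circle(B,6.00) ∩ circle(D,5.00): a=4.6287, h=3.8177
  candidates: C₊=(4.0436,4.0323) cross=29.998; C₋=(3.5143,-3.5847) cross=-29.998
  mode - wants cross < 0 → take C=(3.5143,-3.5847) (cross=-29.998)
ex = (C−B)/|BC| = (0.7255,-0.6882); ey = (0.6882,0.7255)
P = B + -2.16·ex + 0.68·ey = (-1.9378,2.5245)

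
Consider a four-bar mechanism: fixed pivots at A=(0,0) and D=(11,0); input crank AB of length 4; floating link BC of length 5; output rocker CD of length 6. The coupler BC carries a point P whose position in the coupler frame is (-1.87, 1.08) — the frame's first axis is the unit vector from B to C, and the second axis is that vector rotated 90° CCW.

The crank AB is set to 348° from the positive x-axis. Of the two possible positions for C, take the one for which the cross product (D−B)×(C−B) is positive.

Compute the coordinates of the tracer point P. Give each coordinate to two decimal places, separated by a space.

2.09 -2.00

A=(0,0), D=(11.00,0)
B = A + 4.00·(cos348°, sin348°) = (3.9126, -0.8316)
|BD| = 7.1360
circle(B,5.00) ∩ circle(D,6.00): a=2.7973, h=4.1443
  candidates: C₊=(6.2078,3.6104) cross=29.574; C₋=(7.1738,-4.6217) cross=-29.574
  mode + wants cross > 0 → take C=(6.2078,3.6104) (cross=29.574)
ex = (C−B)/|BC| = (0.4590,0.8884); ey = (-0.8884,0.4590)
P = B + -1.87·ex + 1.08·ey = (2.0947,-1.9972)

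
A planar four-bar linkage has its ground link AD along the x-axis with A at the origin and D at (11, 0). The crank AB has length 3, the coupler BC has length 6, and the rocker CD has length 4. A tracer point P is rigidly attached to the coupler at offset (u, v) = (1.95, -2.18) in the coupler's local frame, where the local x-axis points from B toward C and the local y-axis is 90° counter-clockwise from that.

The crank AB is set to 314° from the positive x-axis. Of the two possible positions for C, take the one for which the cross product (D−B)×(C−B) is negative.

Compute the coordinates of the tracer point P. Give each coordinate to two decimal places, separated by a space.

3.82 -4.51

A=(0,0), D=(11.00,0)
B = A + 3.00·(cos314°, sin314°) = (2.0840, -2.1580)
|BD| = 9.1735
circle(B,6.00) ∩ circle(D,4.00): a=5.6768, h=1.9426
  candidates: C₊=(7.1445,1.0655) cross=17.820; C₋=(8.0585,-2.7106) cross=-17.820
  mode - wants cross < 0 → take C=(8.0585,-2.7106) (cross=-17.820)
ex = (C−B)/|BC| = (0.9957,-0.0921); ey = (0.0921,0.9957)
P = B + 1.95·ex + -2.18·ey = (3.8249,-4.5083)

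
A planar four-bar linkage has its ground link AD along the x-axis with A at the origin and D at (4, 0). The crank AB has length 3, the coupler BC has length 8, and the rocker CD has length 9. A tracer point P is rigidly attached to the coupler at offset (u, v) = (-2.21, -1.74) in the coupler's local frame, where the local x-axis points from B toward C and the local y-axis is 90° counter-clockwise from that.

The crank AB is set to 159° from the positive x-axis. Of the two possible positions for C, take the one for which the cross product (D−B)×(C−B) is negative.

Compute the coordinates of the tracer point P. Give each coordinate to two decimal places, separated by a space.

A=(0,0), D=(4.00,0)
B = A + 3.00·(cos159°, sin159°) = (-2.8007, 1.0751)
|BD| = 6.8852
circle(B,8.00) ∩ circle(D,9.00): a=2.2081, h=7.6892
  candidates: C₊=(0.5809,8.3252) cross=52.942; C₋=(-1.8204,-6.8646) cross=-52.942
  mode - wants cross < 0 → take C=(-1.8204,-6.8646) (cross=-52.942)
ex = (C−B)/|BC| = (0.1225,-0.9925); ey = (0.9925,0.1225)
P = B + -2.21·ex + -1.74·ey = (-4.7984,3.0552)

-4.80 3.06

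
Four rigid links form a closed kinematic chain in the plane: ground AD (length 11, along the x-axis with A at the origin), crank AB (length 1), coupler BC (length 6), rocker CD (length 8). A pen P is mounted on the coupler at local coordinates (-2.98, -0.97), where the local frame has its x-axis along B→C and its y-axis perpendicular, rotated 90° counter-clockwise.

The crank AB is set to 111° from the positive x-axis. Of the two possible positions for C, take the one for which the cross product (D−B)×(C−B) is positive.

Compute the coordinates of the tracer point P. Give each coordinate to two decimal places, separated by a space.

-2.15 -1.64

A=(0,0), D=(11.00,0)
B = A + 1.00·(cos111°, sin111°) = (-0.3584, 0.9336)
|BD| = 11.3967
circle(B,6.00) ∩ circle(D,8.00): a=4.4699, h=4.0025
  candidates: C₊=(4.4244,4.5565) cross=45.615; C₋=(3.7686,-3.4216) cross=-45.615
  mode + wants cross > 0 → take C=(4.4244,4.5565) (cross=45.615)
ex = (C−B)/|BC| = (0.7971,0.6038); ey = (-0.6038,0.7971)
P = B + -2.98·ex + -0.97·ey = (-2.1481,-1.6390)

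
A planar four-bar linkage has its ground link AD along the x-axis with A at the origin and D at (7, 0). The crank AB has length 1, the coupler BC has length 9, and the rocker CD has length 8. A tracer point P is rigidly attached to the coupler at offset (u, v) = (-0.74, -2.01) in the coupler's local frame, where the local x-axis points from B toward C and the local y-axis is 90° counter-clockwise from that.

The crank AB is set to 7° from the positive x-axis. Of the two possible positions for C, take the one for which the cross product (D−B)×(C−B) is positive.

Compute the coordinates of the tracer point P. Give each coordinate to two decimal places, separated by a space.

2.35 -1.54

A=(0,0), D=(7.00,0)
B = A + 1.00·(cos7°, sin7°) = (0.9925, 0.1219)
|BD| = 6.0087
circle(B,9.00) ∩ circle(D,8.00): a=4.4190, h=7.8405
  candidates: C₊=(5.5696,7.8711) cross=47.111; C₋=(5.2516,-7.8066) cross=-47.111
  mode + wants cross > 0 → take C=(5.5696,7.8711) (cross=47.111)
ex = (C−B)/|BC| = (0.5086,0.8610); ey = (-0.8610,0.5086)
P = B + -0.74·ex + -2.01·ey = (2.3469,-1.5375)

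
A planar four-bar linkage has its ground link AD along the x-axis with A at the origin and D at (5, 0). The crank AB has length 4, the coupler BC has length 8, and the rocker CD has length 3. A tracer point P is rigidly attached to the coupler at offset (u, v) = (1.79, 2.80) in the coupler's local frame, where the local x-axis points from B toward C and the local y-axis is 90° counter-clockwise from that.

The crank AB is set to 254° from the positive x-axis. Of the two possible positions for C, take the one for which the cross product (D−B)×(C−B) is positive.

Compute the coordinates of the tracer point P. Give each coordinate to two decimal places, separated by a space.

A=(0,0), D=(5.00,0)
B = A + 4.00·(cos254°, sin254°) = (-1.1025, -3.8450)
|BD| = 7.2129
circle(B,8.00) ∩ circle(D,3.00): a=7.4191, h=2.9929
  candidates: C₊=(3.5790,2.6421) cross=21.587; C₋=(6.7699,-2.4223) cross=-21.587
  mode + wants cross > 0 → take C=(3.5790,2.6421) (cross=21.587)
ex = (C−B)/|BC| = (0.5852,0.8109); ey = (-0.8109,0.5852)
P = B + 1.79·ex + 2.80·ey = (-2.3256,-0.7550)

-2.33 -0.76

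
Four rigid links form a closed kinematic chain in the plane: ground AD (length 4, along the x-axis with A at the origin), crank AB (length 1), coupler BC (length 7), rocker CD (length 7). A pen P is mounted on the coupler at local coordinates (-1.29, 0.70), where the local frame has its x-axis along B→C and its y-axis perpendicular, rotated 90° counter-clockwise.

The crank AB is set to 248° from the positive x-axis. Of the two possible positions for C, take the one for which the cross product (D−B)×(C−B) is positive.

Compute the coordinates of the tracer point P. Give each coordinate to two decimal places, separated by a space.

-1.22 -2.13

A=(0,0), D=(4.00,0)
B = A + 1.00·(cos248°, sin248°) = (-0.3746, -0.9272)
|BD| = 4.4718
circle(B,7.00) ∩ circle(D,7.00): a=2.2359, h=6.6333
  candidates: C₊=(0.4373,6.0256) cross=29.663; C₋=(3.1881,-6.9528) cross=-29.663
  mode + wants cross > 0 → take C=(0.4373,6.0256) (cross=29.663)
ex = (C−B)/|BC| = (0.1160,0.9933); ey = (-0.9933,0.1160)
P = B + -1.29·ex + 0.70·ey = (-1.2195,-2.1273)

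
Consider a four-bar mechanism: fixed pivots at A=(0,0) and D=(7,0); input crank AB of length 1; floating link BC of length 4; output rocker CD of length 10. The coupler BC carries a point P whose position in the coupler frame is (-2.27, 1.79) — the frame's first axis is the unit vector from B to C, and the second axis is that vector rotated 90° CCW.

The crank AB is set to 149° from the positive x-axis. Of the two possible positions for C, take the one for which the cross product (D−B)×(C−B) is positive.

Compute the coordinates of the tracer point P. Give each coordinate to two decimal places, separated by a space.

A=(0,0), D=(7.00,0)
B = A + 1.00·(cos149°, sin149°) = (-0.8572, 0.5150)
|BD| = 7.8740
circle(B,4.00) ∩ circle(D,10.00): a=-1.3970, h=3.7481
  candidates: C₊=(-2.0060,4.3465) cross=29.513; C₋=(-2.4963,-3.1337) cross=-29.513
  mode + wants cross > 0 → take C=(-2.0060,4.3465) (cross=29.513)
ex = (C−B)/|BC| = (-0.2872,0.9579); ey = (-0.9579,-0.2872)
P = B + -2.27·ex + 1.79·ey = (-1.9198,-2.1734)

-1.92 -2.17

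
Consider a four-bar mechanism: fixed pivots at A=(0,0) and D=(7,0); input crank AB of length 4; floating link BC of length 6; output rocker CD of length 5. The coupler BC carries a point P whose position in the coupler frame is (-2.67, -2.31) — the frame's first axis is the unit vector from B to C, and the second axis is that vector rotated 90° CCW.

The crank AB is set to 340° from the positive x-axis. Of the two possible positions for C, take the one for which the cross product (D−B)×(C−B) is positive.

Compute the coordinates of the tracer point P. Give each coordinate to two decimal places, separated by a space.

A=(0,0), D=(7.00,0)
B = A + 4.00·(cos340°, sin340°) = (3.7588, -1.3681)
|BD| = 3.5181
circle(B,6.00) ∩ circle(D,5.00): a=3.3224, h=4.9962
  candidates: C₊=(4.8768,4.5268) cross=17.577; C₋=(8.7625,-4.6791) cross=-17.577
  mode + wants cross > 0 → take C=(4.8768,4.5268) (cross=17.577)
ex = (C−B)/|BC| = (0.1863,0.9825); ey = (-0.9825,0.1863)
P = B + -2.67·ex + -2.31·ey = (5.5308,-4.4218)

5.53 -4.42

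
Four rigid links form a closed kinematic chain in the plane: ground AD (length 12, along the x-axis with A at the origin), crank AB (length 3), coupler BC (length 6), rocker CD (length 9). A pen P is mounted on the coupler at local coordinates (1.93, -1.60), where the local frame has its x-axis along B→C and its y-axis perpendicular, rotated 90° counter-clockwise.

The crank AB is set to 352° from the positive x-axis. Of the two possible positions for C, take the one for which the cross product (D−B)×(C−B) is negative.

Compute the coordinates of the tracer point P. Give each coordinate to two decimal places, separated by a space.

2.23 -2.81

A=(0,0), D=(12.00,0)
B = A + 3.00·(cos352°, sin352°) = (2.9708, -0.4175)
|BD| = 9.0388
circle(B,6.00) ∩ circle(D,9.00): a=2.0302, h=5.6461
  candidates: C₊=(4.7380,5.3163) cross=51.034; C₋=(5.2596,-5.9638) cross=-51.034
  mode - wants cross < 0 → take C=(5.2596,-5.9638) (cross=-51.034)
ex = (C−B)/|BC| = (0.3815,-0.9244); ey = (0.9244,0.3815)
P = B + 1.93·ex + -1.60·ey = (2.2280,-2.8119)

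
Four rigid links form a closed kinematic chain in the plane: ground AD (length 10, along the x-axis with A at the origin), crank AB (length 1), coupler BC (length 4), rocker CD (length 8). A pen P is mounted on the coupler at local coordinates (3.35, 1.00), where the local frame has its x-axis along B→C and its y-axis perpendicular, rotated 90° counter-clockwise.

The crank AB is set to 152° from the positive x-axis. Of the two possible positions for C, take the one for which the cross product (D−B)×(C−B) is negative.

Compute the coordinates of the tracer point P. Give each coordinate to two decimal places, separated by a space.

2.37 -0.82

A=(0,0), D=(10.00,0)
B = A + 1.00·(cos152°, sin152°) = (-0.8829, 0.4695)
|BD| = 10.8931
circle(B,4.00) ∩ circle(D,8.00): a=3.2433, h=2.3412
  candidates: C₊=(2.4582,2.6687) cross=25.502; C₋=(2.2564,-2.0093) cross=-25.502
  mode - wants cross < 0 → take C=(2.2564,-2.0093) (cross=-25.502)
ex = (C−B)/|BC| = (0.7848,-0.6197); ey = (0.6197,0.7848)
P = B + 3.35·ex + 1.00·ey = (2.3660,-0.8216)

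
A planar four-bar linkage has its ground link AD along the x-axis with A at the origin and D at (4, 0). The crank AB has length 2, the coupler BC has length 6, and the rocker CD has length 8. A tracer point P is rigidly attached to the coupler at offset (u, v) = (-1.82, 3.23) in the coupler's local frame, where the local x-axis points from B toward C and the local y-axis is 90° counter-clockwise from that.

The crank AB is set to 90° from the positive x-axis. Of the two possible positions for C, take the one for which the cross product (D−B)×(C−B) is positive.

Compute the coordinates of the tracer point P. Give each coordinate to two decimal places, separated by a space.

A=(0,0), D=(4.00,0)
B = A + 2.00·(cos90°, sin90°) = (0.0000, 2.0000)
|BD| = 4.4721
circle(B,6.00) ∩ circle(D,8.00): a=-0.8944, h=5.9330
  candidates: C₊=(1.8533,7.7066) cross=26.533; C₋=(-3.4533,-2.9066) cross=-26.533
  mode + wants cross > 0 → take C=(1.8533,7.7066) (cross=26.533)
ex = (C−B)/|BC| = (0.3089,0.9511); ey = (-0.9511,0.3089)
P = B + -1.82·ex + 3.23·ey = (-3.6342,1.2667)

-3.63 1.27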